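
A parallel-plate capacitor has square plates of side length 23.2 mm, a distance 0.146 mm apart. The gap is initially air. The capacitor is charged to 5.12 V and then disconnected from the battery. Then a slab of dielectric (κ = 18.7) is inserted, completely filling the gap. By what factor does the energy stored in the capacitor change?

Isolated ⇒ Q is held fixed.
C₂ = 18.7 C₁ and U = Q²/(2C), so U₂/U₁ = C₁/C₂ = 0.0535.

0.0535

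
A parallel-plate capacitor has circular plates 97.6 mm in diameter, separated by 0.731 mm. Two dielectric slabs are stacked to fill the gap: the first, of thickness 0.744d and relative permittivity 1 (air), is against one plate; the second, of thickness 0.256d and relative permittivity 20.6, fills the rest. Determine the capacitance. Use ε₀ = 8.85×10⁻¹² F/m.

C ≈ 120 pF

A = π(97.6/2 mm)² = 7.48×10⁻³ m².
Stacked slabs ⇒ two capacitors in series, each with the full plate area.
C₁ = κ₁ε₀A/d₁ = 1.00 × 8.85×10⁻¹² × 7.48×10⁻³ / 5.44×10⁻⁴ = 1.22×10⁻¹⁰ F.
C₂ = κ₂ε₀A/d₂ = 20.6 × 8.85×10⁻¹² × 7.48×10⁻³ / 1.87×10⁻⁴ = 7.29×10⁻⁹ F.
C = (1/C₁ + 1/C₂)⁻¹ = 1.20×10⁻¹⁰ F.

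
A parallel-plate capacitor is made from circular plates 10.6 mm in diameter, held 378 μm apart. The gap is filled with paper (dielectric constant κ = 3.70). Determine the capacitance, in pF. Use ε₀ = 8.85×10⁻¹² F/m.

7.64 pF

A = π(10.6/2 mm)² = 8.82×10⁻⁵ m².
C = κε₀A/d = 3.70 × 8.85×10⁻¹² × 8.82×10⁻⁵ / 3.78×10⁻⁴ = 7.64×10⁻¹² F.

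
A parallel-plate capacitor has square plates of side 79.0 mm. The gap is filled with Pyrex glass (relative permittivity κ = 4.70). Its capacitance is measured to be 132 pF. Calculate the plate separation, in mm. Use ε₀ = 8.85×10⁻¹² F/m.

A = (79.0 mm)² = 6.24×10⁻³ m².
d = κε₀A/C = 4.70 × 8.85×10⁻¹² × 6.24×10⁻³ / 1.32×10⁻¹⁰ = 1.97×10⁻³ m.

d ≈ 1.97 mm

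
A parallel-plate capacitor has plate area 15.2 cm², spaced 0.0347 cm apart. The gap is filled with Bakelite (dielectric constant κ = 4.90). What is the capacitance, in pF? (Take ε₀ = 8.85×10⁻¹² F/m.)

C ≈ 190 pF

A = 15.2 cm² = 1.52×10⁻³ m².
C = κε₀A/d = 4.90 × 8.85×10⁻¹² × 1.52×10⁻³ / 3.47×10⁻⁴ = 1.90×10⁻¹⁰ F.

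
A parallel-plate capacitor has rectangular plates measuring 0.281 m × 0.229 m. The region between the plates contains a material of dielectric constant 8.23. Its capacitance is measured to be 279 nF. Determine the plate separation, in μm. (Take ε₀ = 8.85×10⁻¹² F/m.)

A = 0.281 × 0.229 m² = 6.43×10⁻² m².
d = κε₀A/C = 8.23 × 8.85×10⁻¹² × 6.43×10⁻² / 2.79×10⁻⁷ = 1.68×10⁻⁵ m.

d ≈ 16.8 μm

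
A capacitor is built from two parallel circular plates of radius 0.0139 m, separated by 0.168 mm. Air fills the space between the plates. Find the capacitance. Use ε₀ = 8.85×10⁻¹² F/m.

A = π(0.0139 m)² = 6.07×10⁻⁴ m².
C = ε₀A/d = 8.85×10⁻¹² × 6.07×10⁻⁴ / 1.68×10⁻⁴ = 3.20×10⁻¹¹ F.

C ≈ 32.0 pF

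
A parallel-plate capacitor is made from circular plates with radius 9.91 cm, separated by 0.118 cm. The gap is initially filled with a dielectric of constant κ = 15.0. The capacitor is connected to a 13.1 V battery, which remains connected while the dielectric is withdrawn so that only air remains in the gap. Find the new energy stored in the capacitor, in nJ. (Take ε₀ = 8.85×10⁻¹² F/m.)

A = π(9.91 cm)² = 3.09×10⁻² m².
Initially C₁ = κε₀A/d = 15.0 × 8.85×10⁻¹² × 3.09×10⁻² / 1.18×10⁻³ = 3.47×10⁻⁹ F.
U₁ = 2.98×10⁻⁷ J.
Battery connected ⇒ V is held fixed. C₂ = 0.0667 C₁ and U = ½CV², so U₂/U₁ = C₂/C₁ = 0.0667.
U₂ = 0.0667 × 2.98×10⁻⁷ = 1.99×10⁻⁸ J.

19.9 nJ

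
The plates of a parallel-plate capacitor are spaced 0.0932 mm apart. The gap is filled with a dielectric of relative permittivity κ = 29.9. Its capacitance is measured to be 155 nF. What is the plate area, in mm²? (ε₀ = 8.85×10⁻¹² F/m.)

A ≈ 5.46×10⁴ mm²

A = Cd/(κε₀) = 1.55×10⁻⁷ × 9.32×10⁻⁵ / (29.9 × 8.85×10⁻¹²) = 5.46×10⁻² m².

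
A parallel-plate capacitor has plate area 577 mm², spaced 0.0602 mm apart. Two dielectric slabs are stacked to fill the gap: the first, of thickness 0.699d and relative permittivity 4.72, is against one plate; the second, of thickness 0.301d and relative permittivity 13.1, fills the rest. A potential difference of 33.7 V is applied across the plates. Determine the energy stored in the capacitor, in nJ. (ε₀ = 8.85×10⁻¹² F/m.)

A = 577 mm² = 5.77×10⁻⁴ m².
Stacked slabs ⇒ two capacitors in series, each with the full plate area.
C₁ = κ₁ε₀A/d₁ = 4.72 × 8.85×10⁻¹² × 5.77×10⁻⁴ / 4.21×10⁻⁵ = 5.73×10⁻¹⁰ F.
C₂ = κ₂ε₀A/d₂ = 13.1 × 8.85×10⁻¹² × 5.77×10⁻⁴ / 1.81×10⁻⁵ = 3.69×10⁻⁹ F.
C = (1/C₁ + 1/C₂)⁻¹ = 4.96×10⁻¹⁰ F.
U = ½CV² = ½ × 4.96×10⁻¹⁰ × (33.7)² = 2.82×10⁻⁷ J.

U ≈ 282 nJ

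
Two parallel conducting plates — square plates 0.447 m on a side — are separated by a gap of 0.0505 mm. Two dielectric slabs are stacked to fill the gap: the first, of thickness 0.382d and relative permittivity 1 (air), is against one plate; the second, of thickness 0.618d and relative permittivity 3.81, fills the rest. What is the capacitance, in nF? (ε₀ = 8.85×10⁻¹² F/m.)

C ≈ 64.3 nF

A = (0.447 m)² = 0.200 m².
Stacked slabs ⇒ two capacitors in series, each with the full plate area.
C₁ = κ₁ε₀A/d₁ = 1.00 × 8.85×10⁻¹² × 0.200 / 1.93×10⁻⁵ = 9.17×10⁻⁸ F.
C₂ = κ₂ε₀A/d₂ = 3.81 × 8.85×10⁻¹² × 0.200 / 3.12×10⁻⁵ = 2.16×10⁻⁷ F.
C = (1/C₁ + 1/C₂)⁻¹ = 6.43×10⁻⁸ F.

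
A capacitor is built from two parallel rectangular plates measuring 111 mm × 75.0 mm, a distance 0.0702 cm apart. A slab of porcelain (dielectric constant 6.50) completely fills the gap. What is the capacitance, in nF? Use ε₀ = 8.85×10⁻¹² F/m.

A = 111 × 75.0 mm² = 8.32×10⁻³ m².
C = κε₀A/d = 6.50 × 8.85×10⁻¹² × 8.32×10⁻³ / 7.02×10⁻⁴ = 6.82×10⁻¹⁰ F.

C ≈ 0.682 nF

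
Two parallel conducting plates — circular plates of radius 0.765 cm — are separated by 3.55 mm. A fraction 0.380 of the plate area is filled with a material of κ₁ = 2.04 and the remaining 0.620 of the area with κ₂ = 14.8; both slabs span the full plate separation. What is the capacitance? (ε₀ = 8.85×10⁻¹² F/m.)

A = π(0.765 cm)² = 1.84×10⁻⁴ m².
Side-by-side slabs ⇒ two capacitors in parallel, each spanning the full gap.
C₁ = κ₁ε₀A₁/d = 2.04 × 8.85×10⁻¹² × 6.99×10⁻⁵ / 3.55×10⁻³ = 3.55×10⁻¹³ F.
C₂ = κ₂ε₀A₂/d = 14.8 × 8.85×10⁻¹² × 1.14×10⁻⁴ / 3.55×10⁻³ = 4.21×10⁻¹² F.
C = C₁ + C₂ = 4.56×10⁻¹² F.

C ≈ 4.56 pF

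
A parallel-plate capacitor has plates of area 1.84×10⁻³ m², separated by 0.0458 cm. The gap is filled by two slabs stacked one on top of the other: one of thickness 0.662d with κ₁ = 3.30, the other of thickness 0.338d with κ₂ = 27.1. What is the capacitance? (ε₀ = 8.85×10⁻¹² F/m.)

C ≈ 167 pF

Stacked slabs ⇒ two capacitors in series, each with the full plate area.
C₁ = κ₁ε₀A/d₁ = 3.30 × 8.85×10⁻¹² × 1.84×10⁻³ / 3.03×10⁻⁴ = 1.77×10⁻¹⁰ F.
C₂ = κ₂ε₀A/d₂ = 27.1 × 8.85×10⁻¹² × 1.84×10⁻³ / 1.55×10⁻⁴ = 2.85×10⁻⁹ F.
C = (1/C₁ + 1/C₂)⁻¹ = 1.67×10⁻¹⁰ F.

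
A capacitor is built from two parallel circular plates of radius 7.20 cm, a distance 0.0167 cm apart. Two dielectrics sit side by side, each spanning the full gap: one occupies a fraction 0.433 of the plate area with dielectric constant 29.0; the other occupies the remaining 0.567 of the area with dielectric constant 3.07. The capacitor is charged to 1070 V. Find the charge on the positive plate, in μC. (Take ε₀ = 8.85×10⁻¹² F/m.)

A = π(7.20 cm)² = 1.63×10⁻² m².
Side-by-side slabs ⇒ two capacitors in parallel, each spanning the full gap.
C₁ = κ₁ε₀A₁/d = 29.0 × 8.85×10⁻¹² × 7.05×10⁻³ / 1.67×10⁻⁴ = 1.08×10⁻⁸ F.
C₂ = κ₂ε₀A₂/d = 3.07 × 8.85×10⁻¹² × 9.23×10⁻³ / 1.67×10⁻⁴ = 1.50×10⁻⁹ F.
C = C₁ + C₂ = 1.23×10⁻⁸ F.
Q = CV = 1.23×10⁻⁸ × 1070 = 1.32×10⁻⁵ C.

Q ≈ 13.2 μC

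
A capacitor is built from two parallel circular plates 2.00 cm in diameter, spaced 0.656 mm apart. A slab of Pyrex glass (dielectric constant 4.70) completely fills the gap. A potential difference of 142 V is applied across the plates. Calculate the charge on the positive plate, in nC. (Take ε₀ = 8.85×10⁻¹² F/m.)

Q ≈ 2.83 nC

A = π(2.00/2 cm)² = 3.14×10⁻⁴ m².
C = κε₀A/d = 4.70 × 8.85×10⁻¹² × 3.14×10⁻⁴ / 6.56×10⁻⁴ = 1.99×10⁻¹¹ F.
Q = CV = 1.99×10⁻¹¹ × 142 = 2.83×10⁻⁹ C.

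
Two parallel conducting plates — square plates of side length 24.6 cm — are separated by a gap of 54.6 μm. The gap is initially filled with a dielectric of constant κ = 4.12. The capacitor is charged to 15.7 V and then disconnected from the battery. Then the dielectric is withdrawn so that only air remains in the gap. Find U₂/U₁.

4.12

Isolated ⇒ Q is held fixed.
C₂ = 0.243 C₁ and U = Q²/(2C), so U₂/U₁ = C₁/C₂ = 4.12.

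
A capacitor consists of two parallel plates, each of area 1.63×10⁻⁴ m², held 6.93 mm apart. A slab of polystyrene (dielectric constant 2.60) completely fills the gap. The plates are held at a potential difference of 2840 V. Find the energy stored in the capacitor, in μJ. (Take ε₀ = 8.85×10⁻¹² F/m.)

U ≈ 2.18 μJ

C = κε₀A/d = 2.60 × 8.85×10⁻¹² × 1.63×10⁻⁴ / 6.93×10⁻³ = 5.41×10⁻¹³ F.
U = ½CV² = ½ × 5.41×10⁻¹³ × (2840)² = 2.18×10⁻⁶ J.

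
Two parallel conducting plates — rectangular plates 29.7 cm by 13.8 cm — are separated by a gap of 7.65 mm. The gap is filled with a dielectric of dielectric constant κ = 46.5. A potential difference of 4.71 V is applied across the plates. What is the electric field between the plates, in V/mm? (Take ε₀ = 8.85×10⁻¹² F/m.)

E = V/d = 4.71 / 7.65×10⁻³ = 6.16×10² V/m.

0.616 V/mm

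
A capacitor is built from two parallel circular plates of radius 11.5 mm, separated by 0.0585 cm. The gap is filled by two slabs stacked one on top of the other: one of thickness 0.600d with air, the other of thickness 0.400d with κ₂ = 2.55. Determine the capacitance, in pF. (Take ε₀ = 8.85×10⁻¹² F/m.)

C ≈ 8.30 pF

A = π(11.5 mm)² = 4.15×10⁻⁴ m².
Stacked slabs ⇒ two capacitors in series, each with the full plate area.
C₁ = κ₁ε₀A/d₁ = 1.00 × 8.85×10⁻¹² × 4.15×10⁻⁴ / 3.51×10⁻⁴ = 1.05×10⁻¹¹ F.
C₂ = κ₂ε₀A/d₂ = 2.55 × 8.85×10⁻¹² × 4.15×10⁻⁴ / 2.34×10⁻⁴ = 4.01×10⁻¹¹ F.
C = (1/C₁ + 1/C₂)⁻¹ = 8.30×10⁻¹² F.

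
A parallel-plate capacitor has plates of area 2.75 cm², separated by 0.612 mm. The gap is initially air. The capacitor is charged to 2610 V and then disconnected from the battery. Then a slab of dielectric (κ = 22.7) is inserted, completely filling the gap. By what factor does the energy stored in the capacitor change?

U₂/U₁ ≈ 0.0441

Isolated ⇒ Q is held fixed.
C₂ = 22.7 C₁ and U = Q²/(2C), so U₂/U₁ = C₁/C₂ = 0.0441.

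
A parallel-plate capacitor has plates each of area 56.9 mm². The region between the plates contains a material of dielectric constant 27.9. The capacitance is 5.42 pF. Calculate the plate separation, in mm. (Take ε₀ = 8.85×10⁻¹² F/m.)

d ≈ 2.59 mm

A = 56.9 mm² = 5.69×10⁻⁵ m².
d = κε₀A/C = 27.9 × 8.85×10⁻¹² × 5.69×10⁻⁵ / 5.42×10⁻¹² = 2.59×10⁻³ m.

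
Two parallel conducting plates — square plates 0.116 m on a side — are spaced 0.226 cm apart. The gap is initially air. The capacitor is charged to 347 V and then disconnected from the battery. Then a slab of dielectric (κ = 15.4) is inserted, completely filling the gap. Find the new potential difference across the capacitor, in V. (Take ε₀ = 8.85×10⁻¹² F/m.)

V ≈ 22.5 V

A = (0.116 m)² = 1.35×10⁻² m².
Initially C₁ = ε₀A/d = 8.85×10⁻¹² × 1.35×10⁻² / 2.26×10⁻³ = 5.27×10⁻¹¹ F.
V₁ = 3.47×10² V.
Isolated ⇒ Q is held fixed. C₂ = 15.4 C₁ and V = Q/C, so V₂/V₁ = C₁/C₂ = 0.0649.
V₂ = 0.0649 × 3.47×10² = 22.5 V.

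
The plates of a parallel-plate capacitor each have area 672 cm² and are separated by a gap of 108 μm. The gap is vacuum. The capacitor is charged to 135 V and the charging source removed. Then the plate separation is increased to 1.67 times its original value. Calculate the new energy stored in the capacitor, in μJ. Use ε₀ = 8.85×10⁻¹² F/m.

A = 672 cm² = 6.72×10⁻² m².
Initially C₁ = ε₀A/d = 8.85×10⁻¹² × 6.72×10⁻² / 1.08×10⁻⁴ = 5.51×10⁻⁹ F.
U₁ = 5.02×10⁻⁵ J.
Isolated ⇒ Q is held fixed. C₂ = 0.599 C₁ and U = Q²/(2C), so U₂/U₁ = C₁/C₂ = 1.67.
U₂ = 1.67 × 5.02×10⁻⁵ = 8.38×10⁻⁵ J.

83.8 μJ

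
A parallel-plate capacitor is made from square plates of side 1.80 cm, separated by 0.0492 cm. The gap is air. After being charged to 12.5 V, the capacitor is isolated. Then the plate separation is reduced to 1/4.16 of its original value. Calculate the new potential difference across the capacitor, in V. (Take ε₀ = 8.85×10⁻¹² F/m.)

3.00 V

A = (1.80 cm)² = 3.24×10⁻⁴ m².
Initially C₁ = ε₀A/d = 8.85×10⁻¹² × 3.24×10⁻⁴ / 4.92×10⁻⁴ = 5.83×10⁻¹² F.
V₁ = 12.5 V.
Isolated ⇒ Q is held fixed. C₂ = 4.16 C₁ and V = Q/C, so V₂/V₁ = C₁/C₂ = 0.240.
V₂ = 0.240 × 12.5 = 3.00 V.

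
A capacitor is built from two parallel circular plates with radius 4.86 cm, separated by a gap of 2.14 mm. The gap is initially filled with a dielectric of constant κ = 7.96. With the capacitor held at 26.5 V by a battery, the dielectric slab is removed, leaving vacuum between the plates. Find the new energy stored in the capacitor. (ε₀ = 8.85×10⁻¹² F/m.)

U ≈ 10.8 nJ

A = π(4.86 cm)² = 7.42×10⁻³ m².
Initially C₁ = κε₀A/d = 7.96 × 8.85×10⁻¹² × 7.42×10⁻³ / 2.14×10⁻³ = 2.44×10⁻¹⁰ F.
U₁ = 8.58×10⁻⁸ J.
Battery connected ⇒ V is held fixed. C₂ = 0.126 C₁ and U = ½CV², so U₂/U₁ = C₂/C₁ = 0.126.
U₂ = 0.126 × 8.58×10⁻⁸ = 1.08×10⁻⁸ J.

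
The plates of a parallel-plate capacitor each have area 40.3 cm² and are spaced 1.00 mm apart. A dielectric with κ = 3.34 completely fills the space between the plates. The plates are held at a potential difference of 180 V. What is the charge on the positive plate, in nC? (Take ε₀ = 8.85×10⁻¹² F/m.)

A = 40.3 cm² = 4.03×10⁻³ m².
C = κε₀A/d = 3.34 × 8.85×10⁻¹² × 4.03×10⁻³ / 1.00×10⁻³ = 1.19×10⁻¹⁰ F.
Q = CV = 1.19×10⁻¹⁰ × 180 = 2.14×10⁻⁸ C.

Q ≈ 21.4 nC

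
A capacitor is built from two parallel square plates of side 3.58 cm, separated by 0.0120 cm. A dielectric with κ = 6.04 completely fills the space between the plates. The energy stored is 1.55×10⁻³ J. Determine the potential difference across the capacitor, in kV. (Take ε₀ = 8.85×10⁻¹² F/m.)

2.33 kV

A = (3.58 cm)² = 1.28×10⁻³ m².
C = κε₀A/d = 6.04 × 8.85×10⁻¹² × 1.28×10⁻³ / 1.20×10⁻⁴ = 5.71×10⁻¹⁰ F.
V = √(2U/C) = √(2 × 1.55×10⁻³ / 5.71×10⁻¹⁰) = 2.33×10³ V.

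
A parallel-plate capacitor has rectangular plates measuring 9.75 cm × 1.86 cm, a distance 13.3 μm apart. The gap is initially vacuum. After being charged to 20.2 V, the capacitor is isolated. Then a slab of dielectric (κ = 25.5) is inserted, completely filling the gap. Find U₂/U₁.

Isolated ⇒ Q is held fixed.
C₂ = 25.5 C₁ and U = Q²/(2C), so U₂/U₁ = C₁/C₂ = 0.0392.

0.0392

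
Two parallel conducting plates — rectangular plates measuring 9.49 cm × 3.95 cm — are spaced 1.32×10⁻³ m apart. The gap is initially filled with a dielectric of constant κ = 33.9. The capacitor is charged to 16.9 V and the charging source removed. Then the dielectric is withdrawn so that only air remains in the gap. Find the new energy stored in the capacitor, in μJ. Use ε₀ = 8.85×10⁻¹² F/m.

4.12 μJ

A = 9.49 × 3.95 cm² = 3.75×10⁻³ m².
Initially C₁ = κε₀A/d = 33.9 × 8.85×10⁻¹² × 3.75×10⁻³ / 1.32×10⁻³ = 8.52×10⁻¹⁰ F.
U₁ = 1.22×10⁻⁷ J.
Isolated ⇒ Q is held fixed. C₂ = 0.0295 C₁ and U = Q²/(2C), so U₂/U₁ = C₁/C₂ = 33.9.
U₂ = 33.9 × 1.22×10⁻⁷ = 4.12×10⁻⁶ J.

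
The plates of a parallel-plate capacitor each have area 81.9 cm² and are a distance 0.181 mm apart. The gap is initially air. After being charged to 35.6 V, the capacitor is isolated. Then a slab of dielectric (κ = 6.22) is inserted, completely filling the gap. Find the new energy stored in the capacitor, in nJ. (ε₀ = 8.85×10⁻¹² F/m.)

A = 81.9 cm² = 8.19×10⁻³ m².
Initially C₁ = ε₀A/d = 8.85×10⁻¹² × 8.19×10⁻³ / 1.81×10⁻⁴ = 4.00×10⁻¹⁰ F.
U₁ = 2.54×10⁻⁷ J.
Isolated ⇒ Q is held fixed. C₂ = 6.22 C₁ and U = Q²/(2C), so U₂/U₁ = C₁/C₂ = 0.161.
U₂ = 0.161 × 2.54×10⁻⁷ = 4.08×10⁻⁸ J.

U ≈ 40.8 nJ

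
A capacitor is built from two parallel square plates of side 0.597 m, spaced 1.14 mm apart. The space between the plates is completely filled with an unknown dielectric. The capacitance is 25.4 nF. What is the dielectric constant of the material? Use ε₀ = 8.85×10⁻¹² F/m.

A = (0.597 m)² = 0.356 m².
κ = Cd/(ε₀A) = 2.54×10⁻⁸ × 1.14×10⁻³ / (8.85×10⁻¹² × 0.356) = 9.18.

9.18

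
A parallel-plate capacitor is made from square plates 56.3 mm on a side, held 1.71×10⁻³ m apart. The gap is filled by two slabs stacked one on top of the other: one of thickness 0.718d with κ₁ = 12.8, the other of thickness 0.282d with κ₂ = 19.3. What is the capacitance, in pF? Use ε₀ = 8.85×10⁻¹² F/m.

A = (56.3 mm)² = 3.17×10⁻³ m².
Stacked slabs ⇒ two capacitors in series, each with the full plate area.
C₁ = κ₁ε₀A/d₁ = 12.8 × 8.85×10⁻¹² × 3.17×10⁻³ / 1.23×10⁻³ = 2.92×10⁻¹⁰ F.
C₂ = κ₂ε₀A/d₂ = 19.3 × 8.85×10⁻¹² × 3.17×10⁻³ / 4.82×10⁻⁴ = 1.12×10⁻⁹ F.
C = (1/C₁ + 1/C₂)⁻¹ = 2.32×10⁻¹⁰ F.

232 pF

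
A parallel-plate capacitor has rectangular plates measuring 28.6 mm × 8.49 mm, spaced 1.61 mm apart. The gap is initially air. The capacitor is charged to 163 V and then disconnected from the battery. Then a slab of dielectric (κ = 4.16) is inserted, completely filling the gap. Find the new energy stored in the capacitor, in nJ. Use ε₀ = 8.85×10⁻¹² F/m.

U ≈ 4.26 nJ

A = 28.6 × 8.49 mm² = 2.43×10⁻⁴ m².
Initially C₁ = ε₀A/d = 8.85×10⁻¹² × 2.43×10⁻⁴ / 1.61×10⁻³ = 1.33×10⁻¹² F.
U₁ = 1.77×10⁻⁸ J.
Isolated ⇒ Q is held fixed. C₂ = 4.16 C₁ and U = Q²/(2C), so U₂/U₁ = C₁/C₂ = 0.240.
U₂ = 0.240 × 1.77×10⁻⁸ = 4.26×10⁻⁹ J.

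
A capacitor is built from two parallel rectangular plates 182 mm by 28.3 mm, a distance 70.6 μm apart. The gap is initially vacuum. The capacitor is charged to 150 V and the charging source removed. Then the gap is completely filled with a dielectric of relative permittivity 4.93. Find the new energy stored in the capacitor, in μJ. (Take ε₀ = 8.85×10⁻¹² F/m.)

A = 182 × 28.3 mm² = 5.15×10⁻³ m².
Initially C₁ = ε₀A/d = 8.85×10⁻¹² × 5.15×10⁻³ / 7.06×10⁻⁵ = 6.46×10⁻¹⁰ F.
U₁ = 7.26×10⁻⁶ J.
Isolated ⇒ Q is held fixed. C₂ = 4.93 C₁ and U = Q²/(2C), so U₂/U₁ = C₁/C₂ = 0.203.
U₂ = 0.203 × 7.26×10⁻⁶ = 1.47×10⁻⁶ J.

U ≈ 1.47 μJ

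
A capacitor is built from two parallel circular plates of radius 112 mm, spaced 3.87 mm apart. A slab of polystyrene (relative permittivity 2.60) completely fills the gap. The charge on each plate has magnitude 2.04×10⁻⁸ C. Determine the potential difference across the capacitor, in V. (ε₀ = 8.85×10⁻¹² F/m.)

A = π(112 mm)² = 3.94×10⁻² m².
C = κε₀A/d = 2.60 × 8.85×10⁻¹² × 3.94×10⁻² / 3.87×10⁻³ = 2.34×10⁻¹⁰ F.
V = Q/C = 2.04×10⁻⁸ / 2.34×10⁻¹⁰ = 87.1 V.

V ≈ 87.1 V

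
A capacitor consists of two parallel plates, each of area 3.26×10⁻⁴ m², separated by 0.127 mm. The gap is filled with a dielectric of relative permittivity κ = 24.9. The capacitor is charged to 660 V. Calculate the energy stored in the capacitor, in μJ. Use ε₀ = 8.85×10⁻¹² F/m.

U ≈ 123 μJ

C = κε₀A/d = 24.9 × 8.85×10⁻¹² × 3.26×10⁻⁴ / 1.27×10⁻⁴ = 5.66×10⁻¹⁰ F.
U = ½CV² = ½ × 5.66×10⁻¹⁰ × (660)² = 1.23×10⁻⁴ J.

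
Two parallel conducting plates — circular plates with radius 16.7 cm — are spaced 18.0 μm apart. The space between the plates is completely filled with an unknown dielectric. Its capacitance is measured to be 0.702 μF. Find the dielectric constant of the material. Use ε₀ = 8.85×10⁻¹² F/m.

κ ≈ 16.3

A = π(16.7 cm)² = 8.76×10⁻² m².
κ = Cd/(ε₀A) = 7.02×10⁻⁷ × 1.80×10⁻⁵ / (8.85×10⁻¹² × 8.76×10⁻²) = 16.3.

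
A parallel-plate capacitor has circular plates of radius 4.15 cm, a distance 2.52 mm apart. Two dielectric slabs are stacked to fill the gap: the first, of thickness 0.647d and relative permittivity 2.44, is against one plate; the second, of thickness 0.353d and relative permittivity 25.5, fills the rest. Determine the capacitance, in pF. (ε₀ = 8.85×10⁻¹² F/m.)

68.1 pF

A = π(4.15 cm)² = 5.41×10⁻³ m².
Stacked slabs ⇒ two capacitors in series, each with the full plate area.
C₁ = κ₁ε₀A/d₁ = 2.44 × 8.85×10⁻¹² × 5.41×10⁻³ / 1.63×10⁻³ = 7.17×10⁻¹¹ F.
C₂ = κ₂ε₀A/d₂ = 25.5 × 8.85×10⁻¹² × 5.41×10⁻³ / 8.90×10⁻⁴ = 1.37×10⁻⁹ F.
C = (1/C₁ + 1/C₂)⁻¹ = 6.81×10⁻¹¹ F.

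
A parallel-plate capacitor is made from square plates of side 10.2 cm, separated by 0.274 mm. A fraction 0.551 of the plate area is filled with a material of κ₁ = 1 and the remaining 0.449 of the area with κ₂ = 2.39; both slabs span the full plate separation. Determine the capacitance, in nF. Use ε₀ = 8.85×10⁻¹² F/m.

A = (10.2 cm)² = 1.04×10⁻² m².
Side-by-side slabs ⇒ two capacitors in parallel, each spanning the full gap.
C₁ = κ₁ε₀A₁/d = 1.00 × 8.85×10⁻¹² × 5.73×10⁻³ / 2.74×10⁻⁴ = 1.85×10⁻¹⁰ F.
C₂ = κ₂ε₀A₂/d = 2.39 × 8.85×10⁻¹² × 4.67×10⁻³ / 2.74×10⁻⁴ = 3.61×10⁻¹⁰ F.
C = C₁ + C₂ = 5.46×10⁻¹⁰ F.

C ≈ 0.546 nF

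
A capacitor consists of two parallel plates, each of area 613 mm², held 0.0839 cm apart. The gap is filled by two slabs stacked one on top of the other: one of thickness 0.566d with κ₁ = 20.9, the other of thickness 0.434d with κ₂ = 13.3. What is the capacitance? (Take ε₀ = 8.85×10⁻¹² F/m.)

C ≈ 108 pF

A = 613 mm² = 6.13×10⁻⁴ m².
Stacked slabs ⇒ two capacitors in series, each with the full plate area.
C₁ = κ₁ε₀A/d₁ = 20.9 × 8.85×10⁻¹² × 6.13×10⁻⁴ / 4.75×10⁻⁴ = 2.39×10⁻¹⁰ F.
C₂ = κ₂ε₀A/d₂ = 13.3 × 8.85×10⁻¹² × 6.13×10⁻⁴ / 3.64×10⁻⁴ = 1.98×10⁻¹⁰ F.
C = (1/C₁ + 1/C₂)⁻¹ = 1.08×10⁻¹⁰ F.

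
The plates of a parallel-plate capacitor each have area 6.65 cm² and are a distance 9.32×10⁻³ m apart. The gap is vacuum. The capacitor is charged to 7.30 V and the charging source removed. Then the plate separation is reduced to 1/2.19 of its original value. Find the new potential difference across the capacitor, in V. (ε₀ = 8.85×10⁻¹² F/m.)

A = 6.65 cm² = 6.65×10⁻⁴ m².
Initially C₁ = ε₀A/d = 8.85×10⁻¹² × 6.65×10⁻⁴ / 9.32×10⁻³ = 6.31×10⁻¹³ F.
V₁ = 7.30 V.
Isolated ⇒ Q is held fixed. C₂ = 2.19 C₁ and V = Q/C, so V₂/V₁ = C₁/C₂ = 0.457.
V₂ = 0.457 × 7.30 = 3.33 V.

3.33 V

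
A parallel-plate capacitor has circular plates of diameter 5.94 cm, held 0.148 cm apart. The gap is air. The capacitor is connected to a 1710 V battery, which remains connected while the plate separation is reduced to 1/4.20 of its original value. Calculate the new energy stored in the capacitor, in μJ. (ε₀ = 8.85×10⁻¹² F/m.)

102 μJ

A = π(5.94/2 cm)² = 2.77×10⁻³ m².
Initially C₁ = ε₀A/d = 8.85×10⁻¹² × 2.77×10⁻³ / 1.48×10⁻³ = 1.66×10⁻¹¹ F.
U₁ = 2.42×10⁻⁵ J.
Battery connected ⇒ V is held fixed. C₂ = 4.20 C₁ and U = ½CV², so U₂/U₁ = C₂/C₁ = 4.20.
U₂ = 4.20 × 2.42×10⁻⁵ = 1.02×10⁻⁴ J.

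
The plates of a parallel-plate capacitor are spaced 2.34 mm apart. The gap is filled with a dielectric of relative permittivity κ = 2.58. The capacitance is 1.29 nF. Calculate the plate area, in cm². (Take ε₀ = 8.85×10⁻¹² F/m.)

A = Cd/(κε₀) = 1.29×10⁻⁹ × 2.34×10⁻³ / (2.58 × 8.85×10⁻¹²) = 0.132 m².

1322 cm²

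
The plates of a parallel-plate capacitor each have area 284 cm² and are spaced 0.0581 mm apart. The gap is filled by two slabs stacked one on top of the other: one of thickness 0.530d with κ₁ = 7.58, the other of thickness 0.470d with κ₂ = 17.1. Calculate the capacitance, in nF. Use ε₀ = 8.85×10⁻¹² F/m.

A = 284 cm² = 2.84×10⁻² m².
Stacked slabs ⇒ two capacitors in series, each with the full plate area.
C₁ = κ₁ε₀A/d₁ = 7.58 × 8.85×10⁻¹² × 2.84×10⁻² / 3.08×10⁻⁵ = 6.19×10⁻⁸ F.
C₂ = κ₂ε₀A/d₂ = 17.1 × 8.85×10⁻¹² × 2.84×10⁻² / 2.73×10⁻⁵ = 1.57×10⁻⁷ F.
C = (1/C₁ + 1/C₂)⁻¹ = 4.44×10⁻⁸ F.

C ≈ 44.4 nF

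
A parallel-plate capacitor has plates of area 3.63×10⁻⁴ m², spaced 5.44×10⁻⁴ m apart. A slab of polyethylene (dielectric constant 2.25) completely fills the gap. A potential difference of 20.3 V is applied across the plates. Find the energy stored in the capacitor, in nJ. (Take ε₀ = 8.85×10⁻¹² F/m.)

C = κε₀A/d = 2.25 × 8.85×10⁻¹² × 3.63×10⁻⁴ / 5.44×10⁻⁴ = 1.33×10⁻¹¹ F.
U = ½CV² = ½ × 1.33×10⁻¹¹ × (20.3)² = 2.74×10⁻⁹ J.

2.74 nJ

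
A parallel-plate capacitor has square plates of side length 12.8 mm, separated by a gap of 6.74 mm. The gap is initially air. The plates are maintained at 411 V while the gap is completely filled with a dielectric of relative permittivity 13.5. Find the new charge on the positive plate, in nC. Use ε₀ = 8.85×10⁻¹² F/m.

A = (12.8 mm)² = 1.64×10⁻⁴ m².
Initially C₁ = ε₀A/d = 8.85×10⁻¹² × 1.64×10⁻⁴ / 6.74×10⁻³ = 2.15×10⁻¹³ F.
Q₁ = 8.84×10⁻¹¹ C.
Battery connected ⇒ V is held fixed. C₂ = 13.5 C₁ and Q = CV, so Q₂/Q₁ = C₂/C₁ = 13.5.
Q₂ = 13.5 × 8.84×10⁻¹¹ = 1.19×10⁻⁹ C.

1.19 nC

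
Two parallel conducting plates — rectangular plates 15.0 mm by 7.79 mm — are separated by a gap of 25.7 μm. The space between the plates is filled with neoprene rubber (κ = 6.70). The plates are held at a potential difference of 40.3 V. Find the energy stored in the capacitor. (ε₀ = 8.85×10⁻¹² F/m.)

A = 15.0 × 7.79 mm² = 1.17×10⁻⁴ m².
C = κε₀A/d = 6.70 × 8.85×10⁻¹² × 1.17×10⁻⁴ / 2.57×10⁻⁵ = 2.70×10⁻¹⁰ F.
U = ½CV² = ½ × 2.70×10⁻¹⁰ × (40.3)² = 2.19×10⁻⁷ J.

219 nJ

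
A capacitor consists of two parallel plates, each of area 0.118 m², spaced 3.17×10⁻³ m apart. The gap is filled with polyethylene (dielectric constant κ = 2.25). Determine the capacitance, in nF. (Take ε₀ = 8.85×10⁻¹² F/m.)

0.741 nF

C = κε₀A/d = 2.25 × 8.85×10⁻¹² × 0.118 / 3.17×10⁻³ = 7.41×10⁻¹⁰ F.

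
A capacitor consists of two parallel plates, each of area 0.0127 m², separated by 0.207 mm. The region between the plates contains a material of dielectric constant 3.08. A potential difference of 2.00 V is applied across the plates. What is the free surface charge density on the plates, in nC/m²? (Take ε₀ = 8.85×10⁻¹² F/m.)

263 nC/m²

C = κε₀A/d = 3.08 × 8.85×10⁻¹² × 1.27×10⁻² / 2.07×10⁻⁴ = 1.67×10⁻⁹ F.
σ = Q/A = CV/A = 1.67×10⁻⁹ × 2.00 / 1.27×10⁻² = 2.63×10⁻⁷ C/m².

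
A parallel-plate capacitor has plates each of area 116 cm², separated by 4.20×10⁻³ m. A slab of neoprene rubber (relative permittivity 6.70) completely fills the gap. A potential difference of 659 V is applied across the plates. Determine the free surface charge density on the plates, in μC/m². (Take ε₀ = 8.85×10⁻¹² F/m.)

σ ≈ 9.30 μC/m²

A = 116 cm² = 1.16×10⁻² m².
C = κε₀A/d = 6.70 × 8.85×10⁻¹² × 1.16×10⁻² / 4.20×10⁻³ = 1.64×10⁻¹⁰ F.
σ = Q/A = CV/A = 1.64×10⁻¹⁰ × 659 / 1.16×10⁻² = 9.30×10⁻⁶ C/m².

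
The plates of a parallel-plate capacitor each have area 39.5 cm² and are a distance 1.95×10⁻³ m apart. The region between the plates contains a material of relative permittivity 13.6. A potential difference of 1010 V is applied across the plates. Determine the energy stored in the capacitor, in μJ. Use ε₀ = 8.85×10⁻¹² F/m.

A = 39.5 cm² = 3.95×10⁻³ m².
C = κε₀A/d = 13.6 × 8.85×10⁻¹² × 3.95×10⁻³ / 1.95×10⁻³ = 2.44×10⁻¹⁰ F.
U = ½CV² = ½ × 2.44×10⁻¹⁰ × (1010)² = 1.24×10⁻⁴ J.

124 μJ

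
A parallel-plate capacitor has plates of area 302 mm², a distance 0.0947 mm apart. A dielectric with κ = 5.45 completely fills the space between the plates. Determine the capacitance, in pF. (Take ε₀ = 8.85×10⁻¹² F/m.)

154 pF

A = 302 mm² = 3.02×10⁻⁴ m².
C = κε₀A/d = 5.45 × 8.85×10⁻¹² × 3.02×10⁻⁴ / 9.47×10⁻⁵ = 1.54×10⁻¹⁰ F.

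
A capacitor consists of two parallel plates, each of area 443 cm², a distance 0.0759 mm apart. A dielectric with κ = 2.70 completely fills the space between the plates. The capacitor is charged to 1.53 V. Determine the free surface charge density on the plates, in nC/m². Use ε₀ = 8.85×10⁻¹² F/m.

σ ≈ 482 nC/m²

A = 443 cm² = 4.43×10⁻² m².
C = κε₀A/d = 2.70 × 8.85×10⁻¹² × 4.43×10⁻² / 7.59×10⁻⁵ = 1.39×10⁻⁸ F.
σ = Q/A = CV/A = 1.39×10⁻⁸ × 1.53 / 4.43×10⁻² = 4.82×10⁻⁷ C/m².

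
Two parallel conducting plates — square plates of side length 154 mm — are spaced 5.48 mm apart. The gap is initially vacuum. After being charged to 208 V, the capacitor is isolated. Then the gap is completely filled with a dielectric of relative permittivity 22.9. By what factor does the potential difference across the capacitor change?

Isolated ⇒ Q is held fixed.
C₂ = 22.9 C₁ and V = Q/C, so V₂/V₁ = C₁/C₂ = 0.0437.

V₂/V₁ ≈ 0.0437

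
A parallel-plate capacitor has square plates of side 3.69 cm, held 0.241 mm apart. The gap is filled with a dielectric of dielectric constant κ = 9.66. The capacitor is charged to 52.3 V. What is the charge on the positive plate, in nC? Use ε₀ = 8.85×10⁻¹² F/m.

A = (3.69 cm)² = 1.36×10⁻³ m².
C = κε₀A/d = 9.66 × 8.85×10⁻¹² × 1.36×10⁻³ / 2.41×10⁻⁴ = 4.83×10⁻¹⁰ F.
Q = CV = 4.83×10⁻¹⁰ × 52.3 = 2.53×10⁻⁸ C.

25.3 nC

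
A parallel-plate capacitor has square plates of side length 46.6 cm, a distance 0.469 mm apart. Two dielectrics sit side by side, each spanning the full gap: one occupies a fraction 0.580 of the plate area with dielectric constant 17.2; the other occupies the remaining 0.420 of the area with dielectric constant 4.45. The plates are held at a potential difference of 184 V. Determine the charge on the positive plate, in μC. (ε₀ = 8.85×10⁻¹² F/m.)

A = (46.6 cm)² = 0.217 m².
Side-by-side slabs ⇒ two capacitors in parallel, each spanning the full gap.
C₁ = κ₁ε₀A₁/d = 17.2 × 8.85×10⁻¹² × 0.126 / 4.69×10⁻⁴ = 4.09×10⁻⁸ F.
C₂ = κ₂ε₀A₂/d = 4.45 × 8.85×10⁻¹² × 9.12×10⁻² / 4.69×10⁻⁴ = 7.66×10⁻⁹ F.
C = C₁ + C₂ = 4.85×10⁻⁸ F.
Q = CV = 4.85×10⁻⁸ × 184 = 8.93×10⁻⁶ C.

Q ≈ 8.93 μC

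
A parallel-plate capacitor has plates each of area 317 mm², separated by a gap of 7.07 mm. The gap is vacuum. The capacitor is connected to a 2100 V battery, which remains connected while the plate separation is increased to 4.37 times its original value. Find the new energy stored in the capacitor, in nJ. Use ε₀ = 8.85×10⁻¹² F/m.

U ≈ 200 nJ

A = 317 mm² = 3.17×10⁻⁴ m².
Initially C₁ = ε₀A/d = 8.85×10⁻¹² × 3.17×10⁻⁴ / 7.07×10⁻³ = 3.97×10⁻¹³ F.
U₁ = 8.75×10⁻⁷ J.
Battery connected ⇒ V is held fixed. C₂ = 0.229 C₁ and U = ½CV², so U₂/U₁ = C₂/C₁ = 0.229.
U₂ = 0.229 × 8.75×10⁻⁷ = 2.00×10⁻⁷ J.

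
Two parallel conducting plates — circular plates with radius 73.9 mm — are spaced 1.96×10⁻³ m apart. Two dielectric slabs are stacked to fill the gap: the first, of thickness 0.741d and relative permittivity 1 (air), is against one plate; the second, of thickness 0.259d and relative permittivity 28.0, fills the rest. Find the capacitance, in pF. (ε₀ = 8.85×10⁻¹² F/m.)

A = π(73.9 mm)² = 1.72×10⁻² m².
Stacked slabs ⇒ two capacitors in series, each with the full plate area.
C₁ = κ₁ε₀A/d₁ = 1.00 × 8.85×10⁻¹² × 1.72×10⁻² / 1.45×10⁻³ = 1.05×10⁻¹⁰ F.
C₂ = κ₂ε₀A/d₂ = 28.0 × 8.85×10⁻¹² × 1.72×10⁻² / 5.08×10⁻⁴ = 8.37×10⁻⁹ F.
C = (1/C₁ + 1/C₂)⁻¹ = 1.03×10⁻¹⁰ F.

C ≈ 103 pF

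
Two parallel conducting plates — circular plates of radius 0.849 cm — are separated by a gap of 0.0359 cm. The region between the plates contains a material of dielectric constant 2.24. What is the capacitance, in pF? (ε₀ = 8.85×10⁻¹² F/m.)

A = π(0.849 cm)² = 2.26×10⁻⁴ m².
C = κε₀A/d = 2.24 × 8.85×10⁻¹² × 2.26×10⁻⁴ / 3.59×10⁻⁴ = 1.25×10⁻¹¹ F.

12.5 pF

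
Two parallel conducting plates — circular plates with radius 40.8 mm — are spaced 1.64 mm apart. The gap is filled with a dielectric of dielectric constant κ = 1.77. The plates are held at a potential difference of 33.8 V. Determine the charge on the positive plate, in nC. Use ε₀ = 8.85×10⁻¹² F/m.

A = π(40.8 mm)² = 5.23×10⁻³ m².
C = κε₀A/d = 1.77 × 8.85×10⁻¹² × 5.23×10⁻³ / 1.64×10⁻³ = 5.00×10⁻¹¹ F.
Q = CV = 5.00×10⁻¹¹ × 33.8 = 1.69×10⁻⁹ C.

Q ≈ 1.69 nC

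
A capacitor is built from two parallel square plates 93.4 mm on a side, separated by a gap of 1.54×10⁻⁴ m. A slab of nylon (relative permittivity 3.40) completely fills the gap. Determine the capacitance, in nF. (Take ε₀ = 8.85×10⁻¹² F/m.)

C ≈ 1.70 nF

A = (93.4 mm)² = 8.72×10⁻³ m².
C = κε₀A/d = 3.40 × 8.85×10⁻¹² × 8.72×10⁻³ / 1.54×10⁻⁴ = 1.70×10⁻⁹ F.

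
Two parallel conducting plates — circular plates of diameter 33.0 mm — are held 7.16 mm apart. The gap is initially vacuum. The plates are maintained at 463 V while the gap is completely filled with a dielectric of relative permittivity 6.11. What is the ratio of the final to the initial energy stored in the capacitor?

Battery connected ⇒ V is held fixed.
C₂ = 6.11 C₁ and U = ½CV², so U₂/U₁ = C₂/C₁ = 6.11.

6.11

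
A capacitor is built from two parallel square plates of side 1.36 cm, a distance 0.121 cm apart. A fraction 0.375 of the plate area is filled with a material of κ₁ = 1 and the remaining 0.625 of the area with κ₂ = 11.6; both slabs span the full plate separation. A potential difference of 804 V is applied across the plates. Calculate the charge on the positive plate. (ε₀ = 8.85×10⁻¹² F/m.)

8.29 nC

A = (1.36 cm)² = 1.85×10⁻⁴ m².
Side-by-side slabs ⇒ two capacitors in parallel, each spanning the full gap.
C₁ = κ₁ε₀A₁/d = 1.00 × 8.85×10⁻¹² × 6.94×10⁻⁵ / 1.21×10⁻³ = 5.07×10⁻¹³ F.
C₂ = κ₂ε₀A₂/d = 11.6 × 8.85×10⁻¹² × 1.16×10⁻⁴ / 1.21×10⁻³ = 9.81×10⁻¹² F.
C = C₁ + C₂ = 1.03×10⁻¹¹ F.
Q = CV = 1.03×10⁻¹¹ × 804 = 8.29×10⁻⁹ C.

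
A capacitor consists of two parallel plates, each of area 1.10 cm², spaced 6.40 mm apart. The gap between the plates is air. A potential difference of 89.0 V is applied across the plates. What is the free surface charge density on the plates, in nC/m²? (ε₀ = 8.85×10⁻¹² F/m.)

123 nC/m²

A = 1.10 cm² = 1.10×10⁻⁴ m².
C = ε₀A/d = 8.85×10⁻¹² × 1.10×10⁻⁴ / 6.40×10⁻³ = 1.52×10⁻¹³ F.
σ = Q/A = CV/A = 1.52×10⁻¹³ × 89.0 / 1.10×10⁻⁴ = 1.23×10⁻⁷ C/m².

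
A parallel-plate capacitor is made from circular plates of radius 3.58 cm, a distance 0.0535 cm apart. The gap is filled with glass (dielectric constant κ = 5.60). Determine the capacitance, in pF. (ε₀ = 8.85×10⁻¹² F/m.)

373 pF

A = π(3.58 cm)² = 4.03×10⁻³ m².
C = κε₀A/d = 5.60 × 8.85×10⁻¹² × 4.03×10⁻³ / 5.35×10⁻⁴ = 3.73×10⁻¹⁰ F.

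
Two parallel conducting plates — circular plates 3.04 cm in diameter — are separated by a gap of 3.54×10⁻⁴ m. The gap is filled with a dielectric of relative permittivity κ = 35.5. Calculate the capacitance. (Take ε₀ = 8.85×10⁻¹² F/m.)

C ≈ 0.644 nF

A = π(3.04/2 cm)² = 7.26×10⁻⁴ m².
C = κε₀A/d = 35.5 × 8.85×10⁻¹² × 7.26×10⁻⁴ / 3.54×10⁻⁴ = 6.44×10⁻¹⁰ F.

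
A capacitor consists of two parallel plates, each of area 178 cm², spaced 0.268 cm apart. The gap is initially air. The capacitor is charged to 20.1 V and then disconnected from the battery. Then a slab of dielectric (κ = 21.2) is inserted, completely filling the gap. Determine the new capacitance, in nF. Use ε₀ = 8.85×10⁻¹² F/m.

A = 178 cm² = 1.78×10⁻² m².
Initially C₁ = ε₀A/d = 8.85×10⁻¹² × 1.78×10⁻² / 2.68×10⁻³ = 5.88×10⁻¹¹ F.
C = κε₀A/d scales with κ, so C₂/C₁ = κ = 21.2.
C₂ = 21.2 × 5.88×10⁻¹¹ = 1.25×10⁻⁹ F.

C ≈ 1.25 nF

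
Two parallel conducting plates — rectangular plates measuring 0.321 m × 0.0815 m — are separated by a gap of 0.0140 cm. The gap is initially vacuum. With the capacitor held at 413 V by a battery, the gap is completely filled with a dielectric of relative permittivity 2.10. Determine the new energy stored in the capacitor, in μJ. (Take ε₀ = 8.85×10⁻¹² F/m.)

A = 0.321 × 0.0815 m² = 2.62×10⁻² m².
Initially C₁ = ε₀A/d = 8.85×10⁻¹² × 2.62×10⁻² / 1.40×10⁻⁴ = 1.65×10⁻⁹ F.
U₁ = 1.41×10⁻⁴ J.
Battery connected ⇒ V is held fixed. C₂ = 2.10 C₁ and U = ½CV², so U₂/U₁ = C₂/C₁ = 2.10.
U₂ = 2.10 × 1.41×10⁻⁴ = 2.96×10⁻⁴ J.

296 μJ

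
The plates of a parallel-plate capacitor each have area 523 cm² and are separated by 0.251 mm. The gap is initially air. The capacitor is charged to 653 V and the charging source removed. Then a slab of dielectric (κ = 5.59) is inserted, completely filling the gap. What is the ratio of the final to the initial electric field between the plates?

Isolated ⇒ Q is held fixed.
V₂ = Q/C₂ = V₁/5.59; E = V/d, so E₂/E₁ = (V₂/V₁)(d₁/d₂) = 0.179.

E₂/E₁ ≈ 0.179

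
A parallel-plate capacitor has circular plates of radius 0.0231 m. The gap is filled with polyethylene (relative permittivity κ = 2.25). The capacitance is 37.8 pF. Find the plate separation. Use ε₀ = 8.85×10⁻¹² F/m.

d ≈ 0.883 mm

A = π(0.0231 m)² = 1.68×10⁻³ m².
d = κε₀A/C = 2.25 × 8.85×10⁻¹² × 1.68×10⁻³ / 3.78×10⁻¹¹ = 8.83×10⁻⁴ m.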